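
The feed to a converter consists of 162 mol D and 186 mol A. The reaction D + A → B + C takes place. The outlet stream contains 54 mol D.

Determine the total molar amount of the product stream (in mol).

348 mol

For D: n = n₀ − 1ξ → 54 = 162 − 1ξ, giving ξ = 108 mol.
Outlet amounts (n = n₀ + ν ξ):
  D: 162 − 1(108) = 54
  A: 186 − 1(108) = 78
  B: 0 + 1(108) = 108
  C: 0 + 1(108) = 108
Total out = 54 + 78 + 108 + 108 = 348 mol.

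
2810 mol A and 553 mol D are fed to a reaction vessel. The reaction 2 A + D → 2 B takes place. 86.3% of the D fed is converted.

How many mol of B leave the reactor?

D reacted = 0.863 × 553 = 477.2 mol; ν_D = −1, so ξ = 477.2/1 = 477.2 mol.
Outlet amounts (n = n₀ + ν ξ):
  A: 2810 − 2(477.2) = 1856
  D: 553 − 1(477.2) = 75.76
  B: 0 + 2(477.2) = 954.5

954 mol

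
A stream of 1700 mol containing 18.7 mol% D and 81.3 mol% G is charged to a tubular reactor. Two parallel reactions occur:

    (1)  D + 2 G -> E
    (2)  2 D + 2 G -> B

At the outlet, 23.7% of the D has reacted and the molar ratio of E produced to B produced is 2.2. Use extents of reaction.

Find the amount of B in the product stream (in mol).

17.9 mol

Conversion of D: D consumed = 0.237 × 317.9 = 75.34 mol = 1ξ₁ + 2ξ₂.
Selectivity: 1ξ₁ / (1ξ₂) = 2.2 → ξ₁ = 2.2 ξ₂.
Substitute: (1·2.2 + 2) ξ₂ = 75.34 → ξ₂ = 17.94 mol, ξ₁ = 39.47 mol.
Outlet amounts (n = n₀ + Σ ν·ξ):
  D: 317.9 − 1(39.47) − 2(17.94) = 242.6
  G: 1382 − 2(39.47) − 2(17.94) = 1267
  E: 0 + 1(39.47) = 39.47
  B: 0 + 1(17.94) = 17.94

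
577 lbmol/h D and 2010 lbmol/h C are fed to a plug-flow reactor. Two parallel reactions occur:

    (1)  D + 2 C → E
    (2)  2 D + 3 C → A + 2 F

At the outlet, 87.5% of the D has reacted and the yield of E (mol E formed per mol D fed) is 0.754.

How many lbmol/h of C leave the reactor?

Yield of E: 1ξ₁ / 577 = 0.754 → ξ₁ = 435.1 lbmol/h.
Conversion of D: 1ξ₁ + 2ξ₂ = 0.875 × 577 = 504.9 → ξ₂ = 34.91 lbmol/h.
Outlet amounts (n = n₀ + Σ ν·ξ):
  D: 577 − 1(435.1) − 2(34.91) = 72.12
  C: 2010 − 2(435.1) − 3(34.91) = 1035
  E: 0 + 1(435.1) = 435.1
  A: 0 + 1(34.91) = 34.91
  F: 0 + 2(34.91) = 69.82

1040 lbmol/h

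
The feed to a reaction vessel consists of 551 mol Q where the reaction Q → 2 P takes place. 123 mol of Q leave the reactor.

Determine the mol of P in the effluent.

856 mol

For Q: n = n₀ − 1ξ → 123 = 551 − 1ξ, giving ξ = 428 mol.
Outlet amounts (n = n₀ + ν ξ):
  Q: 551 − 1(428) = 123
  P: 0 + 2(428) = 856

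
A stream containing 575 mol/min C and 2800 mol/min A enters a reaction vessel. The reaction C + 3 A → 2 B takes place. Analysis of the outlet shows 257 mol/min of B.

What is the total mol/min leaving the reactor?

For B: n = n₀ + 2ξ → 257 = 0 + 2ξ, giving ξ = 128.5 mol/min.
Outlet amounts (n = n₀ + ν ξ):
  C: 575 − 1(128.5) = 446.5
  A: 2800 − 3(128.5) = 2414
  B: 0 + 2(128.5) = 257
Total out = 446.5 + 2414 + 257 = 3118 mol/min.

3120 mol/min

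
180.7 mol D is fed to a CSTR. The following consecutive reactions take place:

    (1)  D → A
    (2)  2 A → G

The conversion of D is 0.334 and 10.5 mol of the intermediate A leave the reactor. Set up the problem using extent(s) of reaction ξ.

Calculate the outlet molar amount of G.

24.9 mol

Conversion of D: D consumed = 1ξ₁ = 0.334 × 180.7 → ξ₁ = 60.35 mol.
A balance: n_A = 0 + 1ξ₁ − 2ξ₂ = 10.5 → ξ₂ = (1·60.35 − 10.5)/2 = 24.93 mol.
Outlet amounts (n = n₀ + Σ ν·ξ):
  D: 180.7 − 1(60.35) = 120.3
  A: 0 + 1(60.35) − 2(24.93) = 10.5
  G: 0 + 1(24.93) = 24.93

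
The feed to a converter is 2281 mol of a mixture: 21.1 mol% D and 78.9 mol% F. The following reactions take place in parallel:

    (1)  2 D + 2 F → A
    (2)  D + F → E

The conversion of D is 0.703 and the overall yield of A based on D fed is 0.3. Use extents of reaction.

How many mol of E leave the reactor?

Yield of A: 1ξ₁ / 481.3 = 0.3 → ξ₁ = 144.4 mol.
Conversion of D: 2ξ₁ + 1ξ₂ = 0.703 × 481.3 = 338.3 → ξ₂ = 49.57 mol.
Outlet amounts (n = n₀ + Σ ν·ξ):
  D: 481.3 − 2(144.4) − 1(49.57) = 142.9
  F: 1800 − 2(144.4) − 1(49.57) = 1461
  A: 0 + 1(144.4) = 144.4
  E: 0 + 1(49.57) = 49.57

49.6 mol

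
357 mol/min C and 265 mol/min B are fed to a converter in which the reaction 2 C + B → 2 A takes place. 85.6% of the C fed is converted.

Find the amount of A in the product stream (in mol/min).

C reacted = 0.856 × 357 = 305.6 mol/min; ν_C = −2, so ξ = 305.6/2 = 152.8 mol/min.
Outlet amounts (n = n₀ + ν ξ):
  C: 357 − 2(152.8) = 51.41
  B: 265 − 1(152.8) = 112.2
  A: 0 + 2(152.8) = 305.6

306 mol/min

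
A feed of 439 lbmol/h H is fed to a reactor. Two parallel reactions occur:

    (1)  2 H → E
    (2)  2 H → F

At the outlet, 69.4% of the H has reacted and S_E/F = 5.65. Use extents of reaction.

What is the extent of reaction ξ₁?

ξ₁ = 129 lbmol/h

Conversion of H: H consumed = 0.694 × 439 = 304.7 lbmol/h = 2ξ₁ + 2ξ₂.
Selectivity: 1ξ₁ / (1ξ₂) = 5.65 → ξ₁ = 5.65 ξ₂.
Substitute: (2·5.65 + 2) ξ₂ = 304.7 → ξ₂ = 22.91 lbmol/h, ξ₁ = 129.4 lbmol/h.
Outlet amounts (n = n₀ + Σ ν·ξ):
  H: 439 − 2(129.4) − 2(22.91) = 134.3
  E: 0 + 1(129.4) = 129.4
  F: 0 + 1(22.91) = 22.91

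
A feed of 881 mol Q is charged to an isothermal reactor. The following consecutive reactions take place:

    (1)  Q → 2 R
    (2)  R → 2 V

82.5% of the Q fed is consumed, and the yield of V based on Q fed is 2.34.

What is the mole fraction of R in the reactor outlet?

0.16

Conversion of Q: Q consumed = 1ξ₁ = 0.825 × 881 → ξ₁ = 726.8 mol.
Yield of V: 2ξ₂ / 881 = 2.34 → ξ₂ = 1031 mol.
Outlet amounts (n = n₀ + Σ ν·ξ):
  Q: 881 − 1(726.8) = 154.2
  R: 0 + 2(726.8) − 1(1031) = 422.9
  V: 0 + 2(1031) = 2062
Total out = 2639 mol; y_R = 422.9 / 2639 = 0.1603.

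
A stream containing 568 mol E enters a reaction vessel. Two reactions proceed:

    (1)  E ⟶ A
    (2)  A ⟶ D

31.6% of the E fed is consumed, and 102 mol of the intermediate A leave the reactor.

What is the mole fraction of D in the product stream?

0.136

Conversion of E: E consumed = 1ξ₁ = 0.316 × 568 → ξ₁ = 179.5 mol.
A balance: n_A = 0 + 1ξ₁ − 1ξ₂ = 102 → ξ₂ = (1·179.5 − 102)/1 = 77.49 mol.
Outlet amounts (n = n₀ + Σ ν·ξ):
  E: 568 − 1(179.5) = 388.5
  A: 0 + 1(179.5) − 1(77.49) = 102
  D: 0 + 1(77.49) = 77.49
Total out = 568 mol; y_D = 77.49 / 568 = 0.1364.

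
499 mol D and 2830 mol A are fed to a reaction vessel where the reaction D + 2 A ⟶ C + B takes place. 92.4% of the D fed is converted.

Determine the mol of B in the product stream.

D reacted = 0.924 × 499 = 461.1 mol; ν_D = −1, so ξ = 461.1/1 = 461.1 mol.
Outlet amounts (n = n₀ + ν ξ):
  D: 499 − 1(461.1) = 37.92
  A: 2830 − 2(461.1) = 1908
  C: 0 + 1(461.1) = 461.1
  B: 0 + 1(461.1) = 461.1

461 mol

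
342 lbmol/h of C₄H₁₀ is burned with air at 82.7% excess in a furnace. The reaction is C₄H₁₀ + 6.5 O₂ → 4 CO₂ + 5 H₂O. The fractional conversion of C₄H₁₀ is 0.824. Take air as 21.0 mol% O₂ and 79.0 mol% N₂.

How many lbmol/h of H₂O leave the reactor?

1410 lbmol/h

Stoichiometric O₂ = 6.5 × 342 = 2223 lbmol/h; O₂ fed = 2223 × 1.827 = 4061 lbmol/h.
N₂ fed = 4061 × 79/21 = 15280 lbmol/h.
Fuel reacted = 0.824 × 342 → ξ = 281.8 lbmol/h.
Outlet (n = n₀ + ν ξ):
  C₄H₁₀: 342 − 1(281.8) = 60.19
  O₂: 4061 − 6.5(281.8) = 2230
  N₂: 15280 (inert)
  CO₂: 0 + 4(281.8) = 1127
  H₂O: 0 + 5(281.8) = 1409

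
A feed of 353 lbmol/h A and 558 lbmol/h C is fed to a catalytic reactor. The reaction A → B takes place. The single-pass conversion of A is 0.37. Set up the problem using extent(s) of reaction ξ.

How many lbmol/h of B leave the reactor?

131 lbmol/h

A reacted = 0.37 × 353 = 130.6 lbmol/h; ν_A = −1, so ξ = 130.6/1 = 130.6 lbmol/h.
Outlet amounts (n = n₀ + ν ξ):
  A: 353 − 1(130.6) = 222.4
  B: 0 + 1(130.6) = 130.6
  C: 558 (inert)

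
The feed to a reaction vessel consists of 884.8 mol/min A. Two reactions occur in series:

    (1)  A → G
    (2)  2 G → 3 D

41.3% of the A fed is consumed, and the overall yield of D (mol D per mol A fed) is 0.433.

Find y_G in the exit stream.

Conversion of A: A consumed = 1ξ₁ = 0.413 × 884.8 → ξ₁ = 365.4 mol/min.
Yield of D: 3ξ₂ / 884.8 = 0.433 → ξ₂ = 127.7 mol/min.
Outlet amounts (n = n₀ + Σ ν·ξ):
  A: 884.8 − 1(365.4) = 519.4
  G: 0 + 1(365.4) − 2(127.7) = 110
  D: 0 + 3(127.7) = 383.1
Total out = 1013 mol/min; y_G = 110 / 1013 = 0.1087.

0.109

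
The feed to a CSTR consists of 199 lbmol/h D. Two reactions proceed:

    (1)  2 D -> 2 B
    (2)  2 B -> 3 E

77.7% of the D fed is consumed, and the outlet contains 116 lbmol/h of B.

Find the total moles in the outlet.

Conversion of D: D consumed = 2ξ₁ = 0.777 × 199 → ξ₁ = 77.31 lbmol/h.
B balance: n_B = 0 + 2ξ₁ − 2ξ₂ = 116 → ξ₂ = (2·77.31 − 116)/2 = 19.31 lbmol/h.
Outlet amounts (n = n₀ + Σ ν·ξ):
  D: 199 − 2(77.31) = 44.38
  B: 0 + 2(77.31) − 2(19.31) = 116
  E: 0 + 3(19.31) = 57.93
Total out = 44.38 + 116 + 57.93 = 218.3 lbmol/h.

218 lbmol/h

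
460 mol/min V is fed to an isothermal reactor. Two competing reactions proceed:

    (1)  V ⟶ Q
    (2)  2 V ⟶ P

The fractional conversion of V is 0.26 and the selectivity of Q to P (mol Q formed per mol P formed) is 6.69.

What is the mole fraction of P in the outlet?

Conversion of V: V consumed = 0.26 × 460 = 119.6 mol/min = 1ξ₁ + 2ξ₂.
Selectivity: 1ξ₁ / (1ξ₂) = 6.69 → ξ₁ = 6.69 ξ₂.
Substitute: (1·6.69 + 2) ξ₂ = 119.6 → ξ₂ = 13.76 mol/min, ξ₁ = 92.07 mol/min.
Outlet amounts (n = n₀ + Σ ν·ξ):
  V: 460 − 1(92.07) − 2(13.76) = 340.4
  Q: 0 + 1(92.07) = 92.07
  P: 0 + 1(13.76) = 13.76
Total out = 446.2 mol/min; y_P = 13.76 / 446.2 = 0.03084.

0.0308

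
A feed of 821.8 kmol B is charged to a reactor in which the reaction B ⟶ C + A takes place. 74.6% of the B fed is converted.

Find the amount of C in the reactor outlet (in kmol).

613 kmol

B reacted = 0.746 × 821.8 = 613.1 kmol; ν_B = −1, so ξ = 613.1/1 = 613.1 kmol.
Outlet amounts (n = n₀ + ν ξ):
  B: 821.8 − 1(613.1) = 208.7
  C: 0 + 1(613.1) = 613.1
  A: 0 + 1(613.1) = 613.1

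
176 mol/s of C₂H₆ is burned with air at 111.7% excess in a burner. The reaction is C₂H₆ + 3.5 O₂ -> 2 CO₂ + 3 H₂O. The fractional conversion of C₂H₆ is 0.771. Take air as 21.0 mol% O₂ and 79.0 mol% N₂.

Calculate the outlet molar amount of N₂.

Stoichiometric O₂ = 3.5 × 176 = 616 mol/s; O₂ fed = 616 × 2.117 = 1304 mol/s.
N₂ fed = 1304 × 79/21 = 4906 mol/s.
Fuel reacted = 0.771 × 176 → ξ = 135.7 mol/s.
Outlet (n = n₀ + ν ξ):
  C₂H₆: 176 − 1(135.7) = 40.3
  O₂: 1304 − 3.5(135.7) = 829.1
  N₂: 4906 (inert)
  CO₂: 0 + 2(135.7) = 271.4
  H₂O: 0 + 3(135.7) = 407.1

4910 mol/s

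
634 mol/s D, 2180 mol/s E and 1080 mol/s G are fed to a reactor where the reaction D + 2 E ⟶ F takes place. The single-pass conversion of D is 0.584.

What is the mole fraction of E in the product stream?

0.456

D reacted = 0.584 × 634 = 370.3 mol/s; ν_D = −1, so ξ = 370.3/1 = 370.3 mol/s.
Outlet amounts (n = n₀ + ν ξ):
  D: 634 − 1(370.3) = 263.7
  E: 2180 − 2(370.3) = 1439
  F: 0 + 1(370.3) = 370.3
  G: 1080 (inert)
Total out = 3153 mol/s; y_E = 1439 / 3153 = 0.4565.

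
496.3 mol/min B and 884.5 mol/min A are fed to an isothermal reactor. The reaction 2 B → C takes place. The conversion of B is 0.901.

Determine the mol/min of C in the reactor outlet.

224 mol/min

B reacted = 0.901 × 496.3 = 447.2 mol/min; ν_B = −2, so ξ = 447.2/2 = 223.6 mol/min.
Outlet amounts (n = n₀ + ν ξ):
  B: 496.3 − 2(223.6) = 49.13
  C: 0 + 1(223.6) = 223.6
  A: 884.5 (inert)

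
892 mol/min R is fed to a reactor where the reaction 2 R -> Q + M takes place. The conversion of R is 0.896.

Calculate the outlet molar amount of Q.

R reacted = 0.896 × 892 = 799.2 mol/min; ν_R = −2, so ξ = 799.2/2 = 399.6 mol/min.
Outlet amounts (n = n₀ + ν ξ):
  R: 892 − 2(399.6) = 92.77
  Q: 0 + 1(399.6) = 399.6
  M: 0 + 1(399.6) = 399.6

400 mol/min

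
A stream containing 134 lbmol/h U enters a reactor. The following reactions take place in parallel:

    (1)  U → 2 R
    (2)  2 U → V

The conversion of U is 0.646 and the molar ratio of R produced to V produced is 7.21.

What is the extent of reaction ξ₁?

ξ₁ = 55.7 lbmol/h

Conversion of U: U consumed = 0.646 × 134 = 86.56 lbmol/h = 1ξ₁ + 2ξ₂.
Selectivity: 2ξ₁ / (1ξ₂) = 7.21 → ξ₁ = 3.605 ξ₂.
Substitute: (1·3.605 + 2) ξ₂ = 86.56 → ξ₂ = 15.44 lbmol/h, ξ₁ = 55.68 lbmol/h.
Outlet amounts (n = n₀ + Σ ν·ξ):
  U: 134 − 1(55.68) − 2(15.44) = 47.44
  R: 0 + 2(55.68) = 111.4
  V: 0 + 1(15.44) = 15.44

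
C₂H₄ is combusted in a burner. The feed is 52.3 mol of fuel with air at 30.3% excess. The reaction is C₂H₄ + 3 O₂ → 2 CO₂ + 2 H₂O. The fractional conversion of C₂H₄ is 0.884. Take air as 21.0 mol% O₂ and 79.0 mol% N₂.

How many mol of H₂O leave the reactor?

92.5 mol

Stoichiometric O₂ = 3 × 52.3 = 156.9 mol; O₂ fed = 156.9 × 1.303 = 204.4 mol.
N₂ fed = 204.4 × 79/21 = 769.1 mol.
Fuel reacted = 0.884 × 52.3 → ξ = 46.23 mol.
Outlet (n = n₀ + ν ξ):
  C₂H₄: 52.3 − 1(46.23) = 6.067
  O₂: 204.4 − 3(46.23) = 65.74
  N₂: 769.1 (inert)
  CO₂: 0 + 2(46.23) = 92.47
  H₂O: 0 + 2(46.23) = 92.47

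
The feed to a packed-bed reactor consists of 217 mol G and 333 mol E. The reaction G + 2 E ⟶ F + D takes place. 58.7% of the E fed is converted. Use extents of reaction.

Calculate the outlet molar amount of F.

E reacted = 0.587 × 333 = 195.5 mol; ν_E = −2, so ξ = 195.5/2 = 97.74 mol.
Outlet amounts (n = n₀ + ν ξ):
  G: 217 − 1(97.74) = 119.3
  E: 333 − 2(97.74) = 137.5
  F: 0 + 1(97.74) = 97.74
  D: 0 + 1(97.74) = 97.74

97.7 mol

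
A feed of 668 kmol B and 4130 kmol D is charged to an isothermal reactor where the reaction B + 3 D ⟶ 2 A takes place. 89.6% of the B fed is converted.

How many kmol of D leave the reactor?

B reacted = 0.896 × 668 = 598.5 kmol; ν_B = −1, so ξ = 598.5/1 = 598.5 kmol.
Outlet amounts (n = n₀ + ν ξ):
  B: 668 − 1(598.5) = 69.47
  D: 4130 − 3(598.5) = 2334
  A: 0 + 2(598.5) = 1197

2330 kmol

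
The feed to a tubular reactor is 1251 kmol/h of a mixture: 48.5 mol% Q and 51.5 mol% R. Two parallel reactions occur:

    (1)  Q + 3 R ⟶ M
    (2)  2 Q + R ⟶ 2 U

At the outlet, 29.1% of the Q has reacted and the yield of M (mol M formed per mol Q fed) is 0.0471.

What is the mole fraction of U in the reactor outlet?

Yield of M: 1ξ₁ / 606.7 = 0.0471 → ξ₁ = 28.58 kmol/h.
Conversion of Q: 1ξ₁ + 2ξ₂ = 0.291 × 606.7 = 176.6 → ξ₂ = 73.99 kmol/h.
Outlet amounts (n = n₀ + Σ ν·ξ):
  Q: 606.7 − 1(28.58) − 2(73.99) = 430.2
  R: 644.3 − 3(28.58) − 1(73.99) = 484.5
  M: 0 + 1(28.58) = 28.58
  U: 0 + 2(73.99) = 148
Total out = 1091 kmol/h; y_U = 148 / 1091 = 0.1356.

0.136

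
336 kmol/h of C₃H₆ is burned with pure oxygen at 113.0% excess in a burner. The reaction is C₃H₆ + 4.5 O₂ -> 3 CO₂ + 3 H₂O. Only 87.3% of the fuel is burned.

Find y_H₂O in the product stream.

0.238

Stoichiometric O₂ = 4.5 × 336 = 1512 kmol/h; O₂ fed = 1512 × 2.130 = 3221 kmol/h.
Fuel reacted = 0.873 × 336 → ξ = 293.3 kmol/h.
Outlet (n = n₀ + ν ξ):
  C₃H₆: 336 − 1(293.3) = 42.67
  O₂: 3221 − 4.5(293.3) = 1901
  CO₂: 0 + 3(293.3) = 880
  H₂O: 0 + 3(293.3) = 880
Total out = 3703 kmol/h; y_H₂O = 880 / 3703 = 0.2376.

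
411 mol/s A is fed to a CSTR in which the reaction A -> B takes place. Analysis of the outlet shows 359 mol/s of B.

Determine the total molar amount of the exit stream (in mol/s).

411 mol/s

For B: n = n₀ + 1ξ → 359 = 0 + 1ξ, giving ξ = 359 mol/s.
Outlet amounts (n = n₀ + ν ξ):
  A: 411 − 1(359) = 52
  B: 0 + 1(359) = 359
Total out = 52 + 359 = 411 mol/s.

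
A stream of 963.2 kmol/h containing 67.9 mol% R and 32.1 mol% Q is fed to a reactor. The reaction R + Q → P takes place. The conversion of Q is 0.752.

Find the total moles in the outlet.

731 kmol/h

Q reacted = 0.752 × 309.2 = 232.5 kmol/h; ν_Q = −1, so ξ = 232.5/1 = 232.5 kmol/h.
Outlet amounts (n = n₀ + ν ξ):
  R: 654 − 1(232.5) = 421.5
  Q: 309.2 − 1(232.5) = 76.68
  P: 0 + 1(232.5) = 232.5
Total out = 421.5 + 76.68 + 232.5 = 730.7 kmol/h.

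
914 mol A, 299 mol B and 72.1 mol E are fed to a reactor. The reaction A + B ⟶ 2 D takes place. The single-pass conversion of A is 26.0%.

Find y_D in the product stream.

A reacted = 0.26 × 914 = 237.6 mol; ν_A = −1, so ξ = 237.6/1 = 237.6 mol.
Outlet amounts (n = n₀ + ν ξ):
  A: 914 − 1(237.6) = 676.4
  B: 299 − 1(237.6) = 61.36
  D: 0 + 2(237.6) = 475.3
  E: 72.1 (inert)
Total out = 1285 mol; y_D = 475.3 / 1285 = 0.3698.

0.37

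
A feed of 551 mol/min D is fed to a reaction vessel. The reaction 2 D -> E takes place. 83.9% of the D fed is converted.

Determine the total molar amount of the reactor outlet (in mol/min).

320 mol/min

D reacted = 0.839 × 551 = 462.3 mol/min; ν_D = −2, so ξ = 462.3/2 = 231.1 mol/min.
Outlet amounts (n = n₀ + ν ξ):
  D: 551 − 2(231.1) = 88.71
  E: 0 + 1(231.1) = 231.1
Total out = 88.71 + 231.1 = 319.9 mol/min.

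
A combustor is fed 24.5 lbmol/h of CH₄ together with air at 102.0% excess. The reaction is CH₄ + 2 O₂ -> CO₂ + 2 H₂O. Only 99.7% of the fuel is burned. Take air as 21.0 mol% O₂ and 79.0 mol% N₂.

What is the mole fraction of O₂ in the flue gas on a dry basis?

0.112

Stoichiometric O₂ = 2 × 24.5 = 49 lbmol/h; O₂ fed = 49 × 2.020 = 98.98 lbmol/h.
N₂ fed = 98.98 × 79/21 = 372.4 lbmol/h.
Fuel reacted = 0.997 × 24.5 → ξ = 24.43 lbmol/h.
Outlet (n = n₀ + ν ξ):
  CH₄: 24.5 − 1(24.43) = 0.0735
  O₂: 98.98 − 2(24.43) = 50.13
  N₂: 372.4 (inert)
  CO₂: 0 + 1(24.43) = 24.43
  H₂O: 0 + 2(24.43) = 48.85
Dry total = 447 lbmol/h; y_O₂ (dry) = 50.13 / 447 = 0.1121.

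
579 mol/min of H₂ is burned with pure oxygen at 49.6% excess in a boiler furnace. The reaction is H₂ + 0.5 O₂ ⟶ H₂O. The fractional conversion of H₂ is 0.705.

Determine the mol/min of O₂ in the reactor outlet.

Stoichiometric O₂ = 0.5 × 579 = 289.5 mol/min; O₂ fed = 289.5 × 1.496 = 433.1 mol/min.
Fuel reacted = 0.705 × 579 → ξ = 408.2 mol/min.
Outlet (n = n₀ + ν ξ):
  H₂: 579 − 1(408.2) = 170.8
  O₂: 433.1 − 0.5(408.2) = 229
  H₂O: 0 + 1(408.2) = 408.2

229 mol/min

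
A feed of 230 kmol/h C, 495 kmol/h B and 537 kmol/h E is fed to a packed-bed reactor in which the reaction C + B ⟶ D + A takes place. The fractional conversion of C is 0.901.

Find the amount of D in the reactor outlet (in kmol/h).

207 kmol/h

C reacted = 0.901 × 230 = 207.2 kmol/h; ν_C = −1, so ξ = 207.2/1 = 207.2 kmol/h.
Outlet amounts (n = n₀ + ν ξ):
  C: 230 − 1(207.2) = 22.77
  B: 495 − 1(207.2) = 287.8
  D: 0 + 1(207.2) = 207.2
  A: 0 + 1(207.2) = 207.2
  E: 537 (inert)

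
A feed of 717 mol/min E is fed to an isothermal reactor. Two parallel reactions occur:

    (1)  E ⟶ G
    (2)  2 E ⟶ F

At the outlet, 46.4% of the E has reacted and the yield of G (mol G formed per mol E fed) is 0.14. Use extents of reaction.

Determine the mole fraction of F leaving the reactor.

Yield of G: 1ξ₁ / 717 = 0.14 → ξ₁ = 100.4 mol/min.
Conversion of E: 1ξ₁ + 2ξ₂ = 0.464 × 717 = 332.7 → ξ₂ = 116.2 mol/min.
Outlet amounts (n = n₀ + Σ ν·ξ):
  E: 717 − 1(100.4) − 2(116.2) = 384.3
  G: 0 + 1(100.4) = 100.4
  F: 0 + 1(116.2) = 116.2
Total out = 600.8 mol/min; y_F = 116.2 / 600.8 = 0.1933.

0.193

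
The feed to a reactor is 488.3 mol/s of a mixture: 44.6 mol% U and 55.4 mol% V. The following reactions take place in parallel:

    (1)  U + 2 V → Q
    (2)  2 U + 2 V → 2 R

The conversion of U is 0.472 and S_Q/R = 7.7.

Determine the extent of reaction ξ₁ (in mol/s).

ξ₁ = 91 mol/s

Conversion of U: U consumed = 0.472 × 217.8 = 102.8 mol/s = 1ξ₁ + 2ξ₂.
Selectivity: 1ξ₁ / (2ξ₂) = 7.7 → ξ₁ = 15.4 ξ₂.
Substitute: (1·15.4 + 2) ξ₂ = 102.8 → ξ₂ = 5.908 mol/s, ξ₁ = 90.98 mol/s.
Outlet amounts (n = n₀ + Σ ν·ξ):
  U: 217.8 − 1(90.98) − 2(5.908) = 115
  V: 270.5 − 2(90.98) − 2(5.908) = 76.75
  Q: 0 + 1(90.98) = 90.98
  R: 0 + 2(5.908) = 11.82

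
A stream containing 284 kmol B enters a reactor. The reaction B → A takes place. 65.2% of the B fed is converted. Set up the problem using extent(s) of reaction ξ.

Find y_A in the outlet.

0.652

B reacted = 0.652 × 284 = 185.2 kmol; ν_B = −1, so ξ = 185.2/1 = 185.2 kmol.
Outlet amounts (n = n₀ + ν ξ):
  B: 284 − 1(185.2) = 98.83
  A: 0 + 1(185.2) = 185.2
Total out = 284 kmol; y_A = 185.2 / 284 = 0.652.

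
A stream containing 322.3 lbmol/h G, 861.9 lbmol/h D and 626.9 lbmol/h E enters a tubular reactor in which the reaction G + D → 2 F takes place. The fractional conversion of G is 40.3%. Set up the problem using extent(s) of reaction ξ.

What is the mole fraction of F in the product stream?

G reacted = 0.403 × 322.3 = 129.9 lbmol/h; ν_G = −1, so ξ = 129.9/1 = 129.9 lbmol/h.
Outlet amounts (n = n₀ + ν ξ):
  G: 322.3 − 1(129.9) = 192.4
  D: 861.9 − 1(129.9) = 732
  F: 0 + 2(129.9) = 259.8
  E: 626.9 (inert)
Total out = 1811 lbmol/h; y_F = 259.8 / 1811 = 0.1434.

0.143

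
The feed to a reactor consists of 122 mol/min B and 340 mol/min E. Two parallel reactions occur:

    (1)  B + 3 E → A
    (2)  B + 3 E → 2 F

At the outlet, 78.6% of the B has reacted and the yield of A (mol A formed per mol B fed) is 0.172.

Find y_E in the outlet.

0.21

Yield of A: 1ξ₁ / 122 = 0.172 → ξ₁ = 20.98 mol/min.
Conversion of B: 1ξ₁ + 1ξ₂ = 0.786 × 122 = 95.89 → ξ₂ = 74.91 mol/min.
Outlet amounts (n = n₀ + Σ ν·ξ):
  B: 122 − 1(20.98) − 1(74.91) = 26.11
  E: 340 − 3(20.98) − 3(74.91) = 52.32
  A: 0 + 1(20.98) = 20.98
  F: 0 + 2(74.91) = 149.8
Total out = 249.2 mol/min; y_E = 52.32 / 249.2 = 0.2099.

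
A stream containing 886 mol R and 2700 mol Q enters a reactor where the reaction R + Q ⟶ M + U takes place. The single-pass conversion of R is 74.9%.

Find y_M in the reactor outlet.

R reacted = 0.749 × 886 = 663.6 mol; ν_R = −1, so ξ = 663.6/1 = 663.6 mol.
Outlet amounts (n = n₀ + ν ξ):
  R: 886 − 1(663.6) = 222.4
  Q: 2700 − 1(663.6) = 2036
  M: 0 + 1(663.6) = 663.6
  U: 0 + 1(663.6) = 663.6
Total out = 3586 mol; y_M = 663.6 / 3586 = 0.1851.

0.185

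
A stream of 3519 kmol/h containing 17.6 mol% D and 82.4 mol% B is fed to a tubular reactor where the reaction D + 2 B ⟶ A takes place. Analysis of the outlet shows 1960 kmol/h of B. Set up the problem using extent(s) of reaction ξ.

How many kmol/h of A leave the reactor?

470 kmol/h

For B: n = n₀ − 2ξ → 1960 = 2900 − 2ξ, giving ξ = 469.8 kmol/h.
Outlet amounts (n = n₀ + ν ξ):
  D: 619.3 − 1(469.8) = 149.5
  B: 2900 − 2(469.8) = 1960
  A: 0 + 1(469.8) = 469.8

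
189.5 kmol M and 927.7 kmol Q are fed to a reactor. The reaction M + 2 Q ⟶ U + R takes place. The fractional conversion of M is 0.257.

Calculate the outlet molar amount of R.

48.7 kmol

M reacted = 0.257 × 189.5 = 48.7 kmol; ν_M = −1, so ξ = 48.7/1 = 48.7 kmol.
Outlet amounts (n = n₀ + ν ξ):
  M: 189.5 − 1(48.7) = 140.8
  Q: 927.7 − 2(48.7) = 830.3
  U: 0 + 1(48.7) = 48.7
  R: 0 + 1(48.7) = 48.7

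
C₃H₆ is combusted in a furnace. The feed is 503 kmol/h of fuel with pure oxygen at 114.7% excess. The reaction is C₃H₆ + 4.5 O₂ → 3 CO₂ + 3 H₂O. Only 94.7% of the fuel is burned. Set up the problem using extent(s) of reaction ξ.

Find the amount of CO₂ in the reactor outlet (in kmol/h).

Stoichiometric O₂ = 4.5 × 503 = 2264 kmol/h; O₂ fed = 2264 × 2.147 = 4860 kmol/h.
Fuel reacted = 0.947 × 503 → ξ = 476.3 kmol/h.
Outlet (n = n₀ + ν ξ):
  C₃H₆: 503 − 1(476.3) = 26.66
  O₂: 4860 − 4.5(476.3) = 2716
  CO₂: 0 + 3(476.3) = 1429
  H₂O: 0 + 3(476.3) = 1429

1430 kmol/h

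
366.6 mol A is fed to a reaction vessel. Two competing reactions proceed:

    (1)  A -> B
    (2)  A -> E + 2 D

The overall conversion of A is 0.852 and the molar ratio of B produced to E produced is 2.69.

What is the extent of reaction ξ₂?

ξ₂ = 84.6 mol

Conversion of A: A consumed = 0.852 × 366.6 = 312.3 mol = 1ξ₁ + 1ξ₂.
Selectivity: 1ξ₁ / (1ξ₂) = 2.69 → ξ₁ = 2.69 ξ₂.
Substitute: (1·2.69 + 1) ξ₂ = 312.3 → ξ₂ = 84.65 mol, ξ₁ = 227.7 mol.
Outlet amounts (n = n₀ + Σ ν·ξ):
  A: 366.6 − 1(227.7) − 1(84.65) = 54.26
  B: 0 + 1(227.7) = 227.7
  E: 0 + 1(84.65) = 84.65
  D: 0 + 2(84.65) = 169.3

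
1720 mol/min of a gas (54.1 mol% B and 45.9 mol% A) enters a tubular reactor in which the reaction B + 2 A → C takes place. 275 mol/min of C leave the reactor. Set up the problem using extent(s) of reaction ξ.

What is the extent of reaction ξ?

For C: n = n₀ + 1ξ → 275 = 0 + 1ξ, giving ξ = 275 mol/min.
Outlet amounts (n = n₀ + ν ξ):
  B: 930.5 − 1(275) = 655.5
  A: 789.5 − 2(275) = 239.5
  C: 0 + 1(275) = 275

ξ = 275 mol/min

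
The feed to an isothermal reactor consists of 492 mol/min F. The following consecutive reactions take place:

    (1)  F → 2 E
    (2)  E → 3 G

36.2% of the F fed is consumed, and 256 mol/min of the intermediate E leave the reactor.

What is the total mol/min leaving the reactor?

Conversion of F: F consumed = 1ξ₁ = 0.362 × 492 → ξ₁ = 178.1 mol/min.
E balance: n_E = 0 + 2ξ₁ − 1ξ₂ = 256 → ξ₂ = (2·178.1 − 256)/1 = 100.2 mol/min.
Outlet amounts (n = n₀ + Σ ν·ξ):
  F: 492 − 1(178.1) = 313.9
  E: 0 + 2(178.1) − 1(100.2) = 256
  G: 0 + 3(100.2) = 300.6
Total out = 313.9 + 256 + 300.6 = 870.5 mol/min.

871 mol/min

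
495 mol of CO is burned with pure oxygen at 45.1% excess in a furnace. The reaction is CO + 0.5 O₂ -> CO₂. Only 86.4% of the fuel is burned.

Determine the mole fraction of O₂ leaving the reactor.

Stoichiometric O₂ = 0.5 × 495 = 247.5 mol; O₂ fed = 247.5 × 1.451 = 359.1 mol.
Fuel reacted = 0.864 × 495 → ξ = 427.7 mol.
Outlet (n = n₀ + ν ξ):
  CO: 495 − 1(427.7) = 67.32
  O₂: 359.1 − 0.5(427.7) = 145.3
  CO₂: 0 + 1(427.7) = 427.7
Total out = 640.3 mol; y_O₂ = 145.3 / 640.3 = 0.2269.

0.227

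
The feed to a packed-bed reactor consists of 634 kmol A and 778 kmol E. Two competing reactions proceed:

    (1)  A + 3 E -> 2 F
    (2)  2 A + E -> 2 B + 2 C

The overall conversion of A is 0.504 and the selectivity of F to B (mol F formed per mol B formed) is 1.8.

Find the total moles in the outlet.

Conversion of A: A consumed = 0.504 × 634 = 319.5 kmol = 1ξ₁ + 2ξ₂.
Selectivity: 2ξ₁ / (2ξ₂) = 1.8 → ξ₁ = 1.8 ξ₂.
Substitute: (1·1.8 + 2) ξ₂ = 319.5 → ξ₂ = 84.09 kmol, ξ₁ = 151.4 kmol.
Outlet amounts (n = n₀ + Σ ν·ξ):
  A: 634 − 1(151.4) − 2(84.09) = 314.5
  E: 778 − 3(151.4) − 1(84.09) = 239.8
  F: 0 + 2(151.4) = 302.7
  B: 0 + 2(84.09) = 168.2
  C: 0 + 2(84.09) = 168.2
Total out = 314.5 + 239.8 + 302.7 + 168.2 + 168.2 = 1193 kmol.

1190 kmol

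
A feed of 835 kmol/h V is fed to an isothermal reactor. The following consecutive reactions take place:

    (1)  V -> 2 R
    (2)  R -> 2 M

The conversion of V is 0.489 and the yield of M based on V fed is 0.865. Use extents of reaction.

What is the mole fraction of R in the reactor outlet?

Conversion of V: V consumed = 1ξ₁ = 0.489 × 835 → ξ₁ = 408.3 kmol/h.
Yield of M: 2ξ₂ / 835 = 0.865 → ξ₂ = 361.1 kmol/h.
Outlet amounts (n = n₀ + Σ ν·ξ):
  V: 835 − 1(408.3) = 426.7
  R: 0 + 2(408.3) − 1(361.1) = 455.5
  M: 0 + 2(361.1) = 722.3
Total out = 1604 kmol/h; y_R = 455.5 / 1604 = 0.2839.

0.284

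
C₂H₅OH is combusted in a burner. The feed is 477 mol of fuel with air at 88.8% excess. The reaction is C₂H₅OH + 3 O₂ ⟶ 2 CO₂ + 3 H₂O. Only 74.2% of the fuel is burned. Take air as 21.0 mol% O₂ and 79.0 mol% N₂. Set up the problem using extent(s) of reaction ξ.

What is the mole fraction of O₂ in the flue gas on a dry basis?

0.13

Stoichiometric O₂ = 3 × 477 = 1431 mol; O₂ fed = 1431 × 1.888 = 2702 mol.
N₂ fed = 2702 × 79/21 = 10160 mol.
Fuel reacted = 0.742 × 477 → ξ = 353.9 mol.
Outlet (n = n₀ + ν ξ):
  C₂H₅OH: 477 − 1(353.9) = 123.1
  O₂: 2702 − 3(353.9) = 1640
  N₂: 10160 (inert)
  CO₂: 0 + 2(353.9) = 707.9
  H₂O: 0 + 3(353.9) = 1062
Dry total = 12630 mol; y_O₂ (dry) = 1640 / 12630 = 0.1298.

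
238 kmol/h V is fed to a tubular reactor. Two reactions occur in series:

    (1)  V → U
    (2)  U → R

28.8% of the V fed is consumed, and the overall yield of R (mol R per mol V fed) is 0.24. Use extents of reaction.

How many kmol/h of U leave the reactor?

Conversion of V: V consumed = 1ξ₁ = 0.288 × 238 → ξ₁ = 68.54 kmol/h.
Yield of R: 1ξ₂ / 238 = 0.24 → ξ₂ = 57.12 kmol/h.
Outlet amounts (n = n₀ + Σ ν·ξ):
  V: 238 − 1(68.54) = 169.5
  U: 0 + 1(68.54) − 1(57.12) = 11.42
  R: 0 + 1(57.12) = 57.12

11.4 kmol/h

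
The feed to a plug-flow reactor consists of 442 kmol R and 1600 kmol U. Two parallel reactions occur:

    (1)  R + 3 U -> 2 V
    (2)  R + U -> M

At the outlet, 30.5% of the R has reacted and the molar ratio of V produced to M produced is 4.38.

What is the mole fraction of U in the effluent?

Conversion of R: R consumed = 0.305 × 442 = 134.8 kmol = 1ξ₁ + 1ξ₂.
Selectivity: 2ξ₁ / (1ξ₂) = 4.38 → ξ₁ = 2.19 ξ₂.
Substitute: (1·2.19 + 1) ξ₂ = 134.8 → ξ₂ = 42.26 kmol, ξ₁ = 92.55 kmol.
Outlet amounts (n = n₀ + Σ ν·ξ):
  R: 442 − 1(92.55) − 1(42.26) = 307.2
  U: 1600 − 3(92.55) − 1(42.26) = 1280
  V: 0 + 2(92.55) = 185.1
  M: 0 + 1(42.26) = 42.26
Total out = 1815 kmol; y_U = 1280 / 1815 = 0.7054.

0.705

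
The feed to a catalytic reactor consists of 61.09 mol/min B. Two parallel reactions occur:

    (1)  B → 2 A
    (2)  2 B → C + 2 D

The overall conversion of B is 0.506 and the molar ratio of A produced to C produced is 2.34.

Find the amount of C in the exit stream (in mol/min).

9.75 mol/min

Conversion of B: B consumed = 0.506 × 61.09 = 30.91 mol/min = 1ξ₁ + 2ξ₂.
Selectivity: 2ξ₁ / (1ξ₂) = 2.34 → ξ₁ = 1.17 ξ₂.
Substitute: (1·1.17 + 2) ξ₂ = 30.91 → ξ₂ = 9.751 mol/min, ξ₁ = 11.41 mol/min.
Outlet amounts (n = n₀ + Σ ν·ξ):
  B: 61.09 − 1(11.41) − 2(9.751) = 30.18
  A: 0 + 2(11.41) = 22.82
  C: 0 + 1(9.751) = 9.751
  D: 0 + 2(9.751) = 19.5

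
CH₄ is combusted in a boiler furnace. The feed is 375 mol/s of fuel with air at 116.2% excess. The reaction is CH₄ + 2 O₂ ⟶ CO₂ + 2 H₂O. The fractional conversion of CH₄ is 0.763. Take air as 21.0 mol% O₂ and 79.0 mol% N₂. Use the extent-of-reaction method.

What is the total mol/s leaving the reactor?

8100 mol/s

Stoichiometric O₂ = 2 × 375 = 750 mol/s; O₂ fed = 750 × 2.162 = 1622 mol/s.
N₂ fed = 1622 × 79/21 = 6100 mol/s.
Fuel reacted = 0.763 × 375 → ξ = 286.1 mol/s.
Outlet (n = n₀ + ν ξ):
  CH₄: 375 − 1(286.1) = 88.88
  O₂: 1622 − 2(286.1) = 1049
  N₂: 6100 (inert)
  CO₂: 0 + 1(286.1) = 286.1
  H₂O: 0 + 2(286.1) = 572.2
Total out = 88.88 + 1049 + 6100 + 286.1 + 572.2 = 8096 mol/s.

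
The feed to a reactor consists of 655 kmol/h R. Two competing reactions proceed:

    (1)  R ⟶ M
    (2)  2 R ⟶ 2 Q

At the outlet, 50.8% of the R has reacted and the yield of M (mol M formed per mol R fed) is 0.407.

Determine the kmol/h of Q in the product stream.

Yield of M: 1ξ₁ / 655 = 0.407 → ξ₁ = 266.6 kmol/h.
Conversion of R: 1ξ₁ + 2ξ₂ = 0.508 × 655 = 332.7 → ξ₂ = 33.08 kmol/h.
Outlet amounts (n = n₀ + Σ ν·ξ):
  R: 655 − 1(266.6) − 2(33.08) = 322.3
  M: 0 + 1(266.6) = 266.6
  Q: 0 + 2(33.08) = 66.16

66.2 kmol/h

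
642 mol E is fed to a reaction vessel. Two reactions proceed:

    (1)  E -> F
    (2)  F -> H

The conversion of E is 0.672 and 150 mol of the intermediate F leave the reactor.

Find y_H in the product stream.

0.438

Conversion of E: E consumed = 1ξ₁ = 0.672 × 642 → ξ₁ = 431.4 mol.
F balance: n_F = 0 + 1ξ₁ − 1ξ₂ = 150 → ξ₂ = (1·431.4 − 150)/1 = 281.4 mol.
Outlet amounts (n = n₀ + Σ ν·ξ):
  E: 642 − 1(431.4) = 210.6
  F: 0 + 1(431.4) − 1(281.4) = 150
  H: 0 + 1(281.4) = 281.4
Total out = 642 mol; y_H = 281.4 / 642 = 0.4384.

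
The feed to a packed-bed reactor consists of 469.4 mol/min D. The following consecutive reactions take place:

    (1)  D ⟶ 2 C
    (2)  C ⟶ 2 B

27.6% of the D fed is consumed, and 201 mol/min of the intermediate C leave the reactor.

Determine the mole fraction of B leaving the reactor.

0.177

Conversion of D: D consumed = 1ξ₁ = 0.276 × 469.4 → ξ₁ = 129.6 mol/min.
C balance: n_C = 0 + 2ξ₁ − 1ξ₂ = 201 → ξ₂ = (2·129.6 − 201)/1 = 58.11 mol/min.
Outlet amounts (n = n₀ + Σ ν·ξ):
  D: 469.4 − 1(129.6) = 339.8
  C: 0 + 2(129.6) − 1(58.11) = 201
  B: 0 + 2(58.11) = 116.2
Total out = 657.1 mol/min; y_B = 116.2 / 657.1 = 0.1769.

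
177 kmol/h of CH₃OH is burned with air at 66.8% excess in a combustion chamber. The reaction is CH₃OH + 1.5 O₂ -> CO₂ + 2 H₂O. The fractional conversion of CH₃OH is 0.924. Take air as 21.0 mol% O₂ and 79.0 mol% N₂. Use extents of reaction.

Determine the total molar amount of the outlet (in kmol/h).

2370 kmol/h

Stoichiometric O₂ = 1.5 × 177 = 265.5 kmol/h; O₂ fed = 265.5 × 1.668 = 442.9 kmol/h.
N₂ fed = 442.9 × 79/21 = 1666 kmol/h.
Fuel reacted = 0.924 × 177 → ξ = 163.5 kmol/h.
Outlet (n = n₀ + ν ξ):
  CH₃OH: 177 − 1(163.5) = 13.45
  O₂: 442.9 − 1.5(163.5) = 197.5
  N₂: 1666 (inert)
  CO₂: 0 + 1(163.5) = 163.5
  H₂O: 0 + 2(163.5) = 327.1
Total out = 13.45 + 197.5 + 1666 + 163.5 + 327.1 = 2368 kmol/h.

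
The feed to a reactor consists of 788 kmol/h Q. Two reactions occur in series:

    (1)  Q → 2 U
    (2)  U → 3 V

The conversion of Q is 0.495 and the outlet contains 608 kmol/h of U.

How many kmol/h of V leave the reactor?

Conversion of Q: Q consumed = 1ξ₁ = 0.495 × 788 → ξ₁ = 390.1 kmol/h.
U balance: n_U = 0 + 2ξ₁ − 1ξ₂ = 608 → ξ₂ = (2·390.1 − 608)/1 = 172.1 kmol/h.
Outlet amounts (n = n₀ + Σ ν·ξ):
  Q: 788 − 1(390.1) = 397.9
  U: 0 + 2(390.1) − 1(172.1) = 608
  V: 0 + 3(172.1) = 516.4

516 kmol/h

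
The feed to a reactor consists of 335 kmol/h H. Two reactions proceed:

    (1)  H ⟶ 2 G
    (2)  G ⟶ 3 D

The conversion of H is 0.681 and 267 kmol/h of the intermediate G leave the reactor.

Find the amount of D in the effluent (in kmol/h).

Conversion of H: H consumed = 1ξ₁ = 0.681 × 335 → ξ₁ = 228.1 kmol/h.
G balance: n_G = 0 + 2ξ₁ − 1ξ₂ = 267 → ξ₂ = (2·228.1 − 267)/1 = 189.3 kmol/h.
Outlet amounts (n = n₀ + Σ ν·ξ):
  H: 335 − 1(228.1) = 106.9
  G: 0 + 2(228.1) − 1(189.3) = 267
  D: 0 + 3(189.3) = 567.8

568 kmol/h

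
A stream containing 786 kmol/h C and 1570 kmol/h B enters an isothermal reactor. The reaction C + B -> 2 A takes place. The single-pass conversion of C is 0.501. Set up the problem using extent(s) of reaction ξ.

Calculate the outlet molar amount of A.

788 kmol/h

C reacted = 0.501 × 786 = 393.8 kmol/h; ν_C = −1, so ξ = 393.8/1 = 393.8 kmol/h.
Outlet amounts (n = n₀ + ν ξ):
  C: 786 − 1(393.8) = 392.2
  B: 1570 − 1(393.8) = 1176
  A: 0 + 2(393.8) = 787.6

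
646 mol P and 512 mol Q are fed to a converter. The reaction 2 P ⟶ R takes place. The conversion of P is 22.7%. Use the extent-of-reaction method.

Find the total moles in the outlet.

1080 mol

P reacted = 0.227 × 646 = 146.6 mol; ν_P = −2, so ξ = 146.6/2 = 73.32 mol.
Outlet amounts (n = n₀ + ν ξ):
  P: 646 − 2(73.32) = 499.4
  R: 0 + 1(73.32) = 73.32
  Q: 512 (inert)
Total out = 499.4 + 73.32 + 512 = 1085 mol.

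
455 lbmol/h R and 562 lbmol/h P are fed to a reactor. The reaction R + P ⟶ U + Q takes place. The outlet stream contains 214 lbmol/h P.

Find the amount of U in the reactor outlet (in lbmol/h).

348 lbmol/h

For P: n = n₀ − 1ξ → 214 = 562 − 1ξ, giving ξ = 348 lbmol/h.
Outlet amounts (n = n₀ + ν ξ):
  R: 455 − 1(348) = 107
  P: 562 − 1(348) = 214
  U: 0 + 1(348) = 348
  Q: 0 + 1(348) = 348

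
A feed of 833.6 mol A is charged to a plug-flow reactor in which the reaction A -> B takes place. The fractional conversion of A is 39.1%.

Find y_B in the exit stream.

A reacted = 0.391 × 833.6 = 325.9 mol; ν_A = −1, so ξ = 325.9/1 = 325.9 mol.
Outlet amounts (n = n₀ + ν ξ):
  A: 833.6 − 1(325.9) = 507.7
  B: 0 + 1(325.9) = 325.9
Total out = 833.6 mol; y_B = 325.9 / 833.6 = 0.391.

0.391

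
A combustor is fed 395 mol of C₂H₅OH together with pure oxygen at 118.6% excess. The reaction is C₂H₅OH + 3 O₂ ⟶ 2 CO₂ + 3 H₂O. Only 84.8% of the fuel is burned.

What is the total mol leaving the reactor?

3320 mol

Stoichiometric O₂ = 3 × 395 = 1185 mol; O₂ fed = 1185 × 2.186 = 2590 mol.
Fuel reacted = 0.848 × 395 → ξ = 335 mol.
Outlet (n = n₀ + ν ξ):
  C₂H₅OH: 395 − 1(335) = 60.04
  O₂: 2590 − 3(335) = 1586
  CO₂: 0 + 2(335) = 669.9
  H₂O: 0 + 3(335) = 1005
Total out = 60.04 + 1586 + 669.9 + 1005 = 3320 mol.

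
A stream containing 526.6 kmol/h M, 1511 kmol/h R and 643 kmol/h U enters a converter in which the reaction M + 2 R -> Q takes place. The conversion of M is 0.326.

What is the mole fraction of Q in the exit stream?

M reacted = 0.326 × 526.6 = 171.7 kmol/h; ν_M = −1, so ξ = 171.7/1 = 171.7 kmol/h.
Outlet amounts (n = n₀ + ν ξ):
  M: 526.6 − 1(171.7) = 354.9
  R: 1511 − 2(171.7) = 1168
  Q: 0 + 1(171.7) = 171.7
  U: 643 (inert)
Total out = 2337 kmol/h; y_Q = 171.7 / 2337 = 0.07345.

0.0735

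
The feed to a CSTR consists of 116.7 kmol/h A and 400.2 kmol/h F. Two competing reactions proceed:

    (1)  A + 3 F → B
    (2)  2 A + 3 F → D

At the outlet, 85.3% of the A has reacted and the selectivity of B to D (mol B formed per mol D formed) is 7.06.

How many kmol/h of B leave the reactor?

77.6 kmol/h

Conversion of A: A consumed = 0.853 × 116.7 = 99.55 kmol/h = 1ξ₁ + 2ξ₂.
Selectivity: 1ξ₁ / (1ξ₂) = 7.06 → ξ₁ = 7.06 ξ₂.
Substitute: (1·7.06 + 2) ξ₂ = 99.55 → ξ₂ = 10.99 kmol/h, ξ₁ = 77.57 kmol/h.
Outlet amounts (n = n₀ + Σ ν·ξ):
  A: 116.7 − 1(77.57) − 2(10.99) = 17.15
  F: 400.2 − 3(77.57) − 3(10.99) = 134.5
  B: 0 + 1(77.57) = 77.57
  D: 0 + 1(10.99) = 10.99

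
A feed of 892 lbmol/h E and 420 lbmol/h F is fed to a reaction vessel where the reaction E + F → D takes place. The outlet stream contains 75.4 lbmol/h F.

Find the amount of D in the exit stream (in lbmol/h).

345 lbmol/h

For F: n = n₀ − 1ξ → 75.4 = 420 − 1ξ, giving ξ = 344.6 lbmol/h.
Outlet amounts (n = n₀ + ν ξ):
  E: 892 − 1(344.6) = 547.4
  F: 420 − 1(344.6) = 75.4
  D: 0 + 1(344.6) = 344.6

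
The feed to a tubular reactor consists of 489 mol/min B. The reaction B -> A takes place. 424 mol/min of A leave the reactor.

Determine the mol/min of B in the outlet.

For A: n = n₀ + 1ξ → 424 = 0 + 1ξ, giving ξ = 424 mol/min.
Outlet amounts (n = n₀ + ν ξ):
  B: 489 − 1(424) = 65
  A: 0 + 1(424) = 424

65 mol/min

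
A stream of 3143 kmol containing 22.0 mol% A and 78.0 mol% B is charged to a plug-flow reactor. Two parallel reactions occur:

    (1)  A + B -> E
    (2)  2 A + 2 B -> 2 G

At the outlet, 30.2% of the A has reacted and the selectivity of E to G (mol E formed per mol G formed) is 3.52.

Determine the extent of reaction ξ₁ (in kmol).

Conversion of A: A consumed = 0.302 × 691.5 = 208.8 kmol = 1ξ₁ + 2ξ₂.
Selectivity: 1ξ₁ / (2ξ₂) = 3.52 → ξ₁ = 7.04 ξ₂.
Substitute: (1·7.04 + 2) ξ₂ = 208.8 → ξ₂ = 23.1 kmol, ξ₁ = 162.6 kmol.
Outlet amounts (n = n₀ + Σ ν·ξ):
  A: 691.5 − 1(162.6) − 2(23.1) = 482.6
  B: 2452 − 1(162.6) − 2(23.1) = 2243
  E: 0 + 1(162.6) = 162.6
  G: 0 + 2(23.1) = 46.2

ξ₁ = 163 kmol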